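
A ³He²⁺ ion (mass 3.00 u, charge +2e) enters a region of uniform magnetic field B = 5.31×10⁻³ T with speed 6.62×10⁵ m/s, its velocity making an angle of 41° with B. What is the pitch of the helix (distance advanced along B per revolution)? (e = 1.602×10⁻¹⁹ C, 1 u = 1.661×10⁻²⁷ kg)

p ≈ 9.19 m

v∥ = v cosθ = 6.62×10⁵·cos41° ≈ 4.996×10⁵ m/s.
T = 2πm/(|q|B) = 2π(4.983×10⁻²⁷)/((3.204×10⁻¹⁹)(5.31×10⁻³)) ≈ 1.840×10⁻⁵ s.
pitch = v∥ T = (4.996×10⁵)(1.840×10⁻⁵) ≈ 9.19 m.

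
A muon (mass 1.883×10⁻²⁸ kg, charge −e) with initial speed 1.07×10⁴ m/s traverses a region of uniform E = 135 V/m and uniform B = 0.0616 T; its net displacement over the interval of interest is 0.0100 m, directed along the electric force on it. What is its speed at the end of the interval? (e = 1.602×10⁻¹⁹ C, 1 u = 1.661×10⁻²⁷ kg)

v_f ≈ 4.91×10⁴ m/s

B does no work; ΔKE = |q|E d.
½mv_f² = ½mv₀² + |q|Ed = ½(1.883×10⁻²⁸)(1.07×10⁴)² + (1.602×10⁻¹⁹)(135)(0.0100) ≈ 1.078×10⁻²⁰ J + 2.163×10⁻¹⁹ J ≈ 2.270×10⁻¹⁹ J.
v_f = √(2·2.270×10⁻¹⁹/1.883×10⁻²⁸) ≈ 4.91×10⁴ m/s.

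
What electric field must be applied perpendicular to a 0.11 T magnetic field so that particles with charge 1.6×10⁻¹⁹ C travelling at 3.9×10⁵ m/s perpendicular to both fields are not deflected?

E = 4.3×10⁴ V/m

For straight-line motion qE = qvB, so E = vB.
E = 3.9×10⁵ × 0.11 = 4.3×10⁴ V/m.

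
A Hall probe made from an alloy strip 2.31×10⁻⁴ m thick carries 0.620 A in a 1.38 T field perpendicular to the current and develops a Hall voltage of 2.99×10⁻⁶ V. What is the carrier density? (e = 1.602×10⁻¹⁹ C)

From V_H = IB/(n e t), n = IB/(V_H e t).
n = (0.620)(1.38)/((2.99×10⁻⁶)(1.602×10⁻¹⁹)(2.31×10⁻⁴)) ≈ 7.73×10²⁷ m⁻³.

n ≈ 7.73×10²⁷ m⁻³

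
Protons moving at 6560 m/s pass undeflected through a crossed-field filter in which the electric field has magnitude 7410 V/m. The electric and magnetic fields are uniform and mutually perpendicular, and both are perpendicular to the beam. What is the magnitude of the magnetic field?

Balance of forces in the selector: qE = qvB ⇒ B = E/v.
B = 7410/6560 = 1.13 T.

B = 1.13 T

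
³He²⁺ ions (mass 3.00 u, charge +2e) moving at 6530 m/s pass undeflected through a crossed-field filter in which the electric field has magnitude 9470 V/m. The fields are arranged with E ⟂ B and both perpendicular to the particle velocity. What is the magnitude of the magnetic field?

Balance of forces in the selector: qE = qvB ⇒ B = E/v.
B = 9470/6530 = 1.45 T.

B = 1.45 T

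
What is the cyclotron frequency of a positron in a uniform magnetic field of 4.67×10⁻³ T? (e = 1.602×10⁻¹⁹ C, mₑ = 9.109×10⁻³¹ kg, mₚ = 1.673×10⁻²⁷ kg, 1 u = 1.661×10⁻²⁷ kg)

f = |q|B/(2πm).
f = (1.602×10⁻¹⁹)(4.67×10⁻³)/(2π·9.109×10⁻³¹) ≈ 1.31×10⁸ Hz.

f ≈ 1.31×10⁸ Hz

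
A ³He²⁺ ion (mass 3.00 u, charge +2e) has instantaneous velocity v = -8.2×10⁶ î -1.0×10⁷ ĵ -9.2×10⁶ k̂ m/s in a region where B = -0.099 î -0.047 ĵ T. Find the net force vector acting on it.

v×B = (-4.32×10⁵, 9.11×10⁵, -6.05×10⁵) N/C.
F = q v×B = (3.204×10⁻¹⁹ C)·(-4.32×10⁵, 9.11×10⁵, -6.05×10⁵) = (-1.39×10⁻¹³, 2.92×10⁻¹³, -1.94×10⁻¹³) N.

F ≈ (-1.39×10⁻¹³, 2.92×10⁻¹³, -1.94×10⁻¹³) N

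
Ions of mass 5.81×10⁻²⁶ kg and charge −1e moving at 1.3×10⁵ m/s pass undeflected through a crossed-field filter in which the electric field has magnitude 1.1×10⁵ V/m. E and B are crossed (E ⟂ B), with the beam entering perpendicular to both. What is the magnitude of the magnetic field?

B = 0.85 T

Balance of forces in the selector: qE = qvB ⇒ B = E/v.
B = 1.1×10⁵/1.3×10⁵ = 0.85 T.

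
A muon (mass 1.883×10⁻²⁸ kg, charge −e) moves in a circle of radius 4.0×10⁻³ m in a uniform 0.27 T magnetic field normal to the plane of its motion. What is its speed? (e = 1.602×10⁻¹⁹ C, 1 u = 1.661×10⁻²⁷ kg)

v ≈ 9.2×10⁵ m/s

From |q|vB = mv²/r, v = |q|Br/m.
v = (1.602×10⁻¹⁹)(0.27)(4.0×10⁻³)/1.883×10⁻²⁸ ≈ 9.2×10⁵ m/s.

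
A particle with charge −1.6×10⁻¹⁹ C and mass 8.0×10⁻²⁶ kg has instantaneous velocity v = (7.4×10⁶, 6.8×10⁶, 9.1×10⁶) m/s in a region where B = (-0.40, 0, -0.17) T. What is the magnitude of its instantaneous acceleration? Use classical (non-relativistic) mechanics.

v×B = (-1.16×10⁶, -2.38×10⁶, 2.72×10⁶) N/C.
F = q v×B = (−1.6×10⁻¹⁹ C)·(-1.16×10⁶, -2.38×10⁶, 2.72×10⁶) = (1.85×10⁻¹³, 3.81×10⁻¹³, -4.35×10⁻¹³) N.
|a| = |F|/m = 6.073×10⁻¹³/8.0×10⁻²⁶ ≈ 7.59×10¹² m/s².

|a| ≈ 7.59×10¹² m/s²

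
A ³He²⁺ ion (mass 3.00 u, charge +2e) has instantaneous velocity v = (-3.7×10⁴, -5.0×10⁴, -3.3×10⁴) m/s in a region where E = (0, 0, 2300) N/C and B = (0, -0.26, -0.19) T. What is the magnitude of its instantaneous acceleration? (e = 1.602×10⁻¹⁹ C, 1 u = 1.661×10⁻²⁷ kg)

|a| ≈ 8.92×10¹¹ m/s²

v×B = (920, -7030, 9620) N/C.
E + v×B = (920, -7030, 1.19×10⁴) N/C.
F = q(E + v×B) = (3.204×10⁻¹⁹ C)·(920, -7030, 1.19×10⁴) = (2.95×10⁻¹⁶, -2.25×10⁻¹⁵, 3.82×10⁻¹⁵) N.
|a| = |F|/m = 4.444×10⁻¹⁵/4.983×10⁻²⁷ ≈ 8.92×10¹¹ m/s².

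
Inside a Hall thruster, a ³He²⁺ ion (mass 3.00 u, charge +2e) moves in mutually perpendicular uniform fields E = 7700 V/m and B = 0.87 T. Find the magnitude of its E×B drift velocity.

The E×B drift speed is v_d = E/B.
v_d = 7700/0.87 = 8900 m/s.

v_d ≈ 8900 m/s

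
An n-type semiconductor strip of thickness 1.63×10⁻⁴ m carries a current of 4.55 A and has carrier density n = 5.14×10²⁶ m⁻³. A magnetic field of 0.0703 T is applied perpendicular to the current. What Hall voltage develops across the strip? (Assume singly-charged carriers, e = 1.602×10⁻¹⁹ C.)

V_H ≈ 2.38×10⁻⁵ V

V_H = IB/(n e t).
V_H = (4.55)(0.0703)/((5.14×10²⁶)(1.602×10⁻¹⁹)(1.63×10⁻⁴)) ≈ 2.38×10⁻⁵ V.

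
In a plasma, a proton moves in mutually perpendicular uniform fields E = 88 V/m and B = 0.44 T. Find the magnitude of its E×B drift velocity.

The E×B drift speed is v_d = E/B.
v_d = 88/0.44 = 200 m/s.

v_d ≈ 200 m/s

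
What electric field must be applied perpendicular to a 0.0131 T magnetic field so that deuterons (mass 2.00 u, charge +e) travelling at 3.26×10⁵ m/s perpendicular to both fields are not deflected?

For straight-line motion qE = qvB, so E = vB.
E = 3.26×10⁵ × 0.0131 = 4270 V/m.

E = 4270 V/m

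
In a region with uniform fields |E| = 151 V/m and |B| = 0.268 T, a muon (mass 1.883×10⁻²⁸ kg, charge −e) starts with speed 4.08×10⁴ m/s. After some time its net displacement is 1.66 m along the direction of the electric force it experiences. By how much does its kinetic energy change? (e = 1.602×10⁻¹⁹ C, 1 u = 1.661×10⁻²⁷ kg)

ΔKE ≈ 4.02×10⁻¹⁷ J

The magnetic force is always ⟂ v and does no work; only the electric force changes KE.
ΔKE = F_E · d = |q|E d = (1.602×10⁻¹⁹)(151)(1.66) ≈ 4.02×10⁻¹⁷ J.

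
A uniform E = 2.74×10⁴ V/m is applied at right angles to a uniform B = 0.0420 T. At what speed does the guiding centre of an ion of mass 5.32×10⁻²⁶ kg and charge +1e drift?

The steady drift has the magnetic force balancing the electric force, so v_d = E/B.
v_d = 2.74×10⁴/0.0420 = 6.52×10⁵ m/s.

v_d ≈ 6.52×10⁵ m/s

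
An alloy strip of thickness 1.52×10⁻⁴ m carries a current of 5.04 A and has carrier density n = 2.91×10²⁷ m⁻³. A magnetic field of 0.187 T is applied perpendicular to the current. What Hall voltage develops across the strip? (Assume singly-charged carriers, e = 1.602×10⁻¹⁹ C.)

V_H ≈ 1.33×10⁻⁵ V

V_H = IB/(n e t).
V_H = (5.04)(0.187)/((2.91×10²⁷)(1.602×10⁻¹⁹)(1.52×10⁻⁴)) ≈ 1.33×10⁻⁵ V.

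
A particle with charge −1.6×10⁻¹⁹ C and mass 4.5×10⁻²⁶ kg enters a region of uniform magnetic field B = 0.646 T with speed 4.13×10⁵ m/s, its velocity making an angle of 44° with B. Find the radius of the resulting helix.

r ≈ 0.125 m

v⊥ = v sinθ = 4.13×10⁵·sin44° ≈ 2.869×10⁵ m/s.
r = m v⊥/(|q|B) = (4.5×10⁻²⁶)(2.869×10⁵)/((1.6×10⁻¹⁹)(0.646)) ≈ 0.125 m.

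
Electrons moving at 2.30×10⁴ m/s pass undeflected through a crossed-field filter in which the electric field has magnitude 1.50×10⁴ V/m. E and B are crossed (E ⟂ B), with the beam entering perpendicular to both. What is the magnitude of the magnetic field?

Balance of forces in the selector: qE = qvB ⇒ B = E/v.
B = 1.50×10⁴/2.30×10⁴ = 0.652 T.

B = 0.652 T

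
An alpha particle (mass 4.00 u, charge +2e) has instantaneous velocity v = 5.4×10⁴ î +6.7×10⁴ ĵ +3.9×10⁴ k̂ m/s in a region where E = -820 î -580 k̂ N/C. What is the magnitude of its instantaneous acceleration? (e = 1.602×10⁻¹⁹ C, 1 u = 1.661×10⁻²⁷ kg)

|a| ≈ 4.84×10¹⁰ m/s²

Only an electric field acts, so F = qE = (3.204×10⁻¹⁹ C)·(-820, 0, -580) = (-2.63×10⁻¹⁶, 0, -1.86×10⁻¹⁶) N.
|a| = |F|/m = 3.218×10⁻¹⁶/6.644×10⁻²⁷ ≈ 4.84×10¹⁰ m/s².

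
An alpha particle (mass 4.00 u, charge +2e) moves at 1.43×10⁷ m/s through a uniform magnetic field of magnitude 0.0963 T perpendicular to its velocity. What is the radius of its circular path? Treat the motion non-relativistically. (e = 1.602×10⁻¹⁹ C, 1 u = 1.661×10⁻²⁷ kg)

The magnetic force provides the centripetal force: |q|vB = mv²/r.
r = mv/(|q|B) = (6.644×10⁻²⁷)(1.43×10⁷)/((3.204×10⁻¹⁹)(0.0963)) ≈ 3.08 m.

r ≈ 3.08 m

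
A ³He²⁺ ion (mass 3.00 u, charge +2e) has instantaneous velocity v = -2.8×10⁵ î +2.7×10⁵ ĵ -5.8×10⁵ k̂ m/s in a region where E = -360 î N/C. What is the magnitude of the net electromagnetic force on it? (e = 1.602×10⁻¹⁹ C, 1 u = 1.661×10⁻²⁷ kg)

Only an electric field acts, so F = qE = (3.204×10⁻¹⁹ C)·(-360, 0, 0) = (-1.15×10⁻¹⁶, 0, 0) N.
|F| = 1.15×10⁻¹⁶ N.

|F| ≈ 1.15×10⁻¹⁶ N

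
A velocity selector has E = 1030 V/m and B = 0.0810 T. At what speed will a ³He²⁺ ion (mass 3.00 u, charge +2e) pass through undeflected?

For undeflected motion the electric and magnetic forces balance: qE = qvB.
v = E/B = 1030/0.0810 = 1.27×10⁴ m/s.

v = 1.27×10⁴ m/s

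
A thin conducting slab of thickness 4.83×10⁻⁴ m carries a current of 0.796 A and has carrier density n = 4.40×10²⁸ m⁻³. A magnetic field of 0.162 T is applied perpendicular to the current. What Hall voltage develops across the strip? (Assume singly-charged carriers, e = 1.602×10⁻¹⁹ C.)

V_H ≈ 3.79×10⁻⁸ V

V_H = IB/(n e t).
V_H = (0.796)(0.162)/((4.40×10²⁸)(1.602×10⁻¹⁹)(4.83×10⁻⁴)) ≈ 3.79×10⁻⁸ V.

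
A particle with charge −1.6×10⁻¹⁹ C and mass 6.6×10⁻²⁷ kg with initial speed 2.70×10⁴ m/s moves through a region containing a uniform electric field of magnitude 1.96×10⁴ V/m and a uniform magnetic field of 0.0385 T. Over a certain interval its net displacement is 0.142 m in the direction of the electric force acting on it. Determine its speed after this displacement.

B does no work; ΔKE = |q|E d.
½mv_f² = ½mv₀² + |q|Ed = ½(6.6×10⁻²⁷)(2.70×10⁴)² + (1.6×10⁻¹⁹)(1.96×10⁴)(0.142) ≈ 2.406×10⁻¹⁸ J + 4.453×10⁻¹⁶ J ≈ 4.477×10⁻¹⁶ J.
v_f = √(2·4.477×10⁻¹⁶/6.6×10⁻²⁷) ≈ 3.68×10⁵ m/s.

v_f ≈ 3.68×10⁵ m/s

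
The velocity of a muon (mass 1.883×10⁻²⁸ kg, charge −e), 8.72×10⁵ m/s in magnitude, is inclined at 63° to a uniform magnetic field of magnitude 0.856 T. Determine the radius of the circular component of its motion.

r ≈ 1.07×10⁻³ m

v⊥ = v sinθ = 8.72×10⁵·sin63° ≈ 7.770×10⁵ m/s.
r = m v⊥/(|q|B) = (1.883×10⁻²⁸)(7.770×10⁵)/((1.602×10⁻¹⁹)(0.856)) ≈ 1.07×10⁻³ m.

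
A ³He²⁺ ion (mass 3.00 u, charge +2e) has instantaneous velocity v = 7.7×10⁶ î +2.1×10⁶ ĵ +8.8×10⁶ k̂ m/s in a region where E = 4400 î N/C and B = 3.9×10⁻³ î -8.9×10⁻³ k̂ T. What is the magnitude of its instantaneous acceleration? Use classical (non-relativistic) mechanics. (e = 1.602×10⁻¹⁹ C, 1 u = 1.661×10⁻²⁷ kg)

v×B = (-1.87×10⁴, 1.03×10⁵, -8190) N/C.
E + v×B = (-1.43×10⁴, 1.03×10⁵, -8190) N/C.
F = q(E + v×B) = (3.204×10⁻¹⁹ C)·(-1.43×10⁴, 1.03×10⁵, -8190) = (-4.58×10⁻¹⁵, 3.30×10⁻¹⁴, -2.62×10⁻¹⁵) N.
|a| = |F|/m = 3.337×10⁻¹⁴/4.983×10⁻²⁷ ≈ 6.70×10¹² m/s².

|a| ≈ 6.70×10¹² m/s²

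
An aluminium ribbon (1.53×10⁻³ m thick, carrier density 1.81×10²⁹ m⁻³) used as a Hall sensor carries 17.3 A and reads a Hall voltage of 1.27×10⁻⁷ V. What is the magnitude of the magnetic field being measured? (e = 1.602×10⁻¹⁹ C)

B ≈ 0.326 T

From V_H = IB/(n e t), B = V_H n e t / I.
B = (1.27×10⁻⁷)(1.81×10²⁹)(1.602×10⁻¹⁹)(1.53×10⁻³)/17.3 ≈ 0.326 T.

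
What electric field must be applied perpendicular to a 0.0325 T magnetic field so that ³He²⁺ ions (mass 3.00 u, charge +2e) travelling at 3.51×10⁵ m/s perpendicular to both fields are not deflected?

For straight-line motion qE = qvB, so E = vB.
E = 3.51×10⁵ × 0.0325 = 1.14×10⁴ V/m.

E = 1.14×10⁴ V/m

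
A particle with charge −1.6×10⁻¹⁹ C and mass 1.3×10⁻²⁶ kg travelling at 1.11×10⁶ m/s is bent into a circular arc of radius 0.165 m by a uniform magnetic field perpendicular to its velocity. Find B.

From |q|vB = mv²/r, B = mv/(|q|r).
B = (1.3×10⁻²⁶)(1.11×10⁶)/((1.6×10⁻¹⁹)(0.165)) ≈ 0.547 T.

B ≈ 0.547 T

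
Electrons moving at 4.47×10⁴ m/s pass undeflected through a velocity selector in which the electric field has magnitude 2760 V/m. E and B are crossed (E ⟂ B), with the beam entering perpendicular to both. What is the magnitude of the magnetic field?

B = 0.0617 T

Balance of forces in the selector: qE = qvB ⇒ B = E/v.
B = 2760/4.47×10⁴ = 0.0617 T.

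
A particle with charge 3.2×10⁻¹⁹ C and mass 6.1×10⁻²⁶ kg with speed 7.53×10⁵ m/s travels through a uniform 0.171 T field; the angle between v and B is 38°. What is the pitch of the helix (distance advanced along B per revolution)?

v∥ = v cosθ = 7.53×10⁵·cos38° ≈ 5.934×10⁵ m/s.
T = 2πm/(|q|B) = 2π(6.1×10⁻²⁶)/((3.2×10⁻¹⁹)(0.171)) ≈ 7.004×10⁻⁶ s.
pitch = v∥ T = (5.934×10⁵)(7.004×10⁻⁶) ≈ 4.16 m.

p ≈ 4.16 m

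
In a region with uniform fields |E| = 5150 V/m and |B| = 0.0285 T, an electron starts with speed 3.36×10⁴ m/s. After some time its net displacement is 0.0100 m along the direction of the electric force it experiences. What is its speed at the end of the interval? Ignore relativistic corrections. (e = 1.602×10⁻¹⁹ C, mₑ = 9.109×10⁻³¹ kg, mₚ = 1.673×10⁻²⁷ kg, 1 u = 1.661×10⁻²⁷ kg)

v_f ≈ 4.26×10⁶ m/s

B does no work; ΔKE = |q|E d.
½mv_f² = ½mv₀² + |q|Ed = ½(9.109×10⁻³¹)(3.36×10⁴)² + (1.602×10⁻¹⁹)(5150)(0.0100) ≈ 5.142×10⁻²² J + 8.250×10⁻¹⁸ J ≈ 8.251×10⁻¹⁸ J.
v_f = √(2·8.251×10⁻¹⁸/9.109×10⁻³¹) ≈ 4.26×10⁶ m/s.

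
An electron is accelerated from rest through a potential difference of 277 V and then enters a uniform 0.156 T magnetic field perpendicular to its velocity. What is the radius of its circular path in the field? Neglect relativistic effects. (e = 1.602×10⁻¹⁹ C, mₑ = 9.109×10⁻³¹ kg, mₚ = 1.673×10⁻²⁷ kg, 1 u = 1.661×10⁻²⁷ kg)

r ≈ 3.60×10⁻⁴ m

Acceleration: |q|V = ½mv² ⇒ v = √(2|q|V/m) = √(2·1.602×10⁻¹⁹·277/9.109×10⁻³¹) ≈ 9.871×10⁶ m/s.
In the field: r = mv/(|q|B) = (9.109×10⁻³¹)(9.871×10⁶)/((1.602×10⁻¹⁹)(0.156)) ≈ 3.60×10⁻⁴ m.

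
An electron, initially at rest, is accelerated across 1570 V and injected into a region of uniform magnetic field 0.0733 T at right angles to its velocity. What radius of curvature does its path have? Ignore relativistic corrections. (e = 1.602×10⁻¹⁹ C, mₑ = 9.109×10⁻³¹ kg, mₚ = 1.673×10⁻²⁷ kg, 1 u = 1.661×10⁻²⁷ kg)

Acceleration: |q|V = ½mv² ⇒ v = √(2|q|V/m) = √(2·1.602×10⁻¹⁹·1570/9.109×10⁻³¹) ≈ 2.350×10⁷ m/s.
In the field: r = mv/(|q|B) = (9.109×10⁻³¹)(2.350×10⁷)/((1.602×10⁻¹⁹)(0.0733)) ≈ 1.82×10⁻³ m.

r ≈ 1.82×10⁻³ m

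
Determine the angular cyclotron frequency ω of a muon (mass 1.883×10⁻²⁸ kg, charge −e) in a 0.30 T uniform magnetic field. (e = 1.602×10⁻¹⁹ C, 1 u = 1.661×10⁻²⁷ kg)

ω ≈ 2.6×10⁸ rad/s

ω = |q|B/m.
ω = (1.602×10⁻¹⁹)(0.30)/1.883×10⁻²⁸ ≈ 2.6×10⁸ rad/s.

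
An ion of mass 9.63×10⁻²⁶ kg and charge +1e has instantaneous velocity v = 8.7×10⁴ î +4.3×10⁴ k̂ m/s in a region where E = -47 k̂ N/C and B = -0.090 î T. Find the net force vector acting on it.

v×B = (0, -3870, 0) N/C.
E + v×B = (0, -3870, -47.0) N/C.
F = q(E + v×B) = (1.602×10⁻¹⁹ C)·(0, -3870, -47.0) = (0, -6.20×10⁻¹⁶, -7.53×10⁻¹⁸) N.

F ≈ (0, -6.20×10⁻¹⁶, -7.53×10⁻¹⁸) N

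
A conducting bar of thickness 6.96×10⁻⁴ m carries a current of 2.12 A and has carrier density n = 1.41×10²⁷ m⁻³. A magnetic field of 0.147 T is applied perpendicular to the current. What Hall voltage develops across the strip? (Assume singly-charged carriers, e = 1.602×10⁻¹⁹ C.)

V_H ≈ 1.98×10⁻⁶ V

V_H = IB/(n e t).
V_H = (2.12)(0.147)/((1.41×10²⁷)(1.602×10⁻¹⁹)(6.96×10⁻⁴)) ≈ 1.98×10⁻⁶ V.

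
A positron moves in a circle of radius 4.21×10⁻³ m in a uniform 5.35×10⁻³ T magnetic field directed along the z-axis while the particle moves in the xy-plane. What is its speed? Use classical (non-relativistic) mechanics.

v ≈ 3.96×10⁶ m/s

From |q|vB = mv²/r, v = |q|Br/m.
v = (1.602×10⁻¹⁹)(5.35×10⁻³)(4.21×10⁻³)/9.109×10⁻³¹ ≈ 3.96×10⁶ m/s.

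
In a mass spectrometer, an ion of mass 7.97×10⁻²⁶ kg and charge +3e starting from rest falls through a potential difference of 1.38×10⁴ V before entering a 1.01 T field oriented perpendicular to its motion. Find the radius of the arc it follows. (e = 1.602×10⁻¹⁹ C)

r ≈ 0.0670 m

Acceleration: |q|V = ½mv² ⇒ v = √(2|q|V/m) = √(2·4.806×10⁻¹⁹·1.38×10⁴/7.97×10⁻²⁶) ≈ 4.080×10⁵ m/s.
In the field: r = mv/(|q|B) = (7.97×10⁻²⁶)(4.080×10⁵)/((4.806×10⁻¹⁹)(1.01)) ≈ 0.0670 m.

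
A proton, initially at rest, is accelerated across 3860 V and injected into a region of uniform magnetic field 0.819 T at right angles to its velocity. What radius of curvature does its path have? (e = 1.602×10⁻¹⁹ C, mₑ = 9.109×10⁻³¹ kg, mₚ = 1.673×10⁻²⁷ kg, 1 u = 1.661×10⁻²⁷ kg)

Acceleration: |q|V = ½mv² ⇒ v = √(2|q|V/m) = √(2·1.602×10⁻¹⁹·3860/1.673×10⁻²⁷) ≈ 8.598×10⁵ m/s.
In the field: r = mv/(|q|B) = (1.673×10⁻²⁷)(8.598×10⁵)/((1.602×10⁻¹⁹)(0.819)) ≈ 0.0110 m.

r ≈ 0.0110 m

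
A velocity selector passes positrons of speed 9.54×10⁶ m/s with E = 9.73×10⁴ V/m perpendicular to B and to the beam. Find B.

Balance of forces in the selector: qE = qvB ⇒ B = E/v.
B = 9.73×10⁴/9.54×10⁶ = 0.0102 T.

B = 0.0102 T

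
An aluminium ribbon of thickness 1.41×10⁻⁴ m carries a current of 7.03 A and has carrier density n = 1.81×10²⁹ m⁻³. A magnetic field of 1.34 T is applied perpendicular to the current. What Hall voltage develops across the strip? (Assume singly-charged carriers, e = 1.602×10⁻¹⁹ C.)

V_H ≈ 2.30×10⁻⁶ V

V_H = IB/(n e t).
V_H = (7.03)(1.34)/((1.81×10²⁹)(1.602×10⁻¹⁹)(1.41×10⁻⁴)) ≈ 2.30×10⁻⁶ V.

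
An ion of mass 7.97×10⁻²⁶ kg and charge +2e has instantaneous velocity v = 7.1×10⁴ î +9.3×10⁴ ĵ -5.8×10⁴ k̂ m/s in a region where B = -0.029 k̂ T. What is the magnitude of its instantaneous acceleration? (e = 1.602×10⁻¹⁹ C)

v×B = (-2700, 2060, 0) N/C.
F = q v×B = (3.204×10⁻¹⁹ C)·(-2700, 2060, 0) = (-8.64×10⁻¹⁶, 6.60×10⁻¹⁶, 0) N.
|a| = |F|/m = 1.087×10⁻¹⁵/7.97×10⁻²⁶ ≈ 1.36×10¹⁰ m/s².

|a| ≈ 1.36×10¹⁰ m/s²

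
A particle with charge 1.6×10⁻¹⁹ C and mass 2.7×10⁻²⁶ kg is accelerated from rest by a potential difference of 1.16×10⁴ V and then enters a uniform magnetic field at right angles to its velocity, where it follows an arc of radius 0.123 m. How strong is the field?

v = √(2|q|V/m) = √(2·1.6×10⁻¹⁹·1.16×10⁴/2.7×10⁻²⁶) ≈ 3.708×10⁵ m/s.
B = mv/(|q|r) = (2.7×10⁻²⁶)(3.708×10⁵)/((1.6×10⁻¹⁹)(0.123)) ≈ 0.509 T.

B ≈ 0.509 T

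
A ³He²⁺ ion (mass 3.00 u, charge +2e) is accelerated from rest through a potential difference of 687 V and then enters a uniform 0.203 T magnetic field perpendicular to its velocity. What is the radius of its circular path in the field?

Acceleration: |q|V = ½mv² ⇒ v = √(2|q|V/m) = √(2·3.204×10⁻¹⁹·687/4.983×10⁻²⁷) ≈ 2.972×10⁵ m/s.
In the field: r = mv/(|q|B) = (4.983×10⁻²⁷)(2.972×10⁵)/((3.204×10⁻¹⁹)(0.203)) ≈ 0.0228 m.

r ≈ 0.0228 m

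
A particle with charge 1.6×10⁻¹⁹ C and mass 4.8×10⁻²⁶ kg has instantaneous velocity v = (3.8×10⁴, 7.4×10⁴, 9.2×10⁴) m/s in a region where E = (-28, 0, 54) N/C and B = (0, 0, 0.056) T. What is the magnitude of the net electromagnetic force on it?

|F| ≈ 7.41×10⁻¹⁶ N

v×B = (4140, -2130, 0) N/C.
E + v×B = (4120, -2130, 54.0) N/C.
F = q(E + v×B) = (1.6×10⁻¹⁹ C)·(4120, -2130, 54.0) = (6.59×10⁻¹⁶, -3.40×10⁻¹⁶, 8.64×10⁻¹⁸) N.
|F| = 7.41×10⁻¹⁶ N.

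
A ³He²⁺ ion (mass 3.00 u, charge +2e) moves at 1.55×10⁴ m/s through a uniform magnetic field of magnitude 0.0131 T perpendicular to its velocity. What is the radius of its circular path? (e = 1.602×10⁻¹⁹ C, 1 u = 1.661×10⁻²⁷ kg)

r ≈ 0.0184 m

The magnetic force provides the centripetal force: |q|vB = mv²/r.
r = mv/(|q|B) = (4.983×10⁻²⁷)(1.55×10⁴)/((3.204×10⁻¹⁹)(0.0131)) ≈ 0.0184 m.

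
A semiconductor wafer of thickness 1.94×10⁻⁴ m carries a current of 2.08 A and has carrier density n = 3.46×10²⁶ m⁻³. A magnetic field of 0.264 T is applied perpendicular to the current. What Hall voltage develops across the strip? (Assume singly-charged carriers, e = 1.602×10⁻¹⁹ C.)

V_H = IB/(n e t).
V_H = (2.08)(0.264)/((3.46×10²⁶)(1.602×10⁻¹⁹)(1.94×10⁻⁴)) ≈ 5.11×10⁻⁵ V.

V_H ≈ 5.11×10⁻⁵ V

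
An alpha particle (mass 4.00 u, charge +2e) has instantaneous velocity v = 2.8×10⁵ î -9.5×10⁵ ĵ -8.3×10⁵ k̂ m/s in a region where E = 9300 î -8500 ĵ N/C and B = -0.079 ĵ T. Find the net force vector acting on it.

v×B = (-6.56×10⁴, 0, -2.21×10⁴) N/C.
E + v×B = (-5.63×10⁴, -8500, -2.21×10⁴) N/C.
F = q(E + v×B) = (3.204×10⁻¹⁹ C)·(-5.63×10⁴, -8500, -2.21×10⁴) = (-1.80×10⁻¹⁴, -2.72×10⁻¹⁵, -7.09×10⁻¹⁵) N.

F ≈ (-1.80×10⁻¹⁴, -2.72×10⁻¹⁵, -7.09×10⁻¹⁵) N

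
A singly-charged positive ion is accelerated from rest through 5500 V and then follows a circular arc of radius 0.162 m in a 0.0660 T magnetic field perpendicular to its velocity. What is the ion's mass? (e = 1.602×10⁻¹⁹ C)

Combine |q|V = ½mv² and r = mv/(|q|B): eliminate v to get m = qB²r²/(2V).
m = (1.602×10⁻¹⁹)(0.0660)²(0.162)²/(2·5500) ≈ 1.66×10⁻²⁷ kg.

m ≈ 1.66×10⁻²⁷ kg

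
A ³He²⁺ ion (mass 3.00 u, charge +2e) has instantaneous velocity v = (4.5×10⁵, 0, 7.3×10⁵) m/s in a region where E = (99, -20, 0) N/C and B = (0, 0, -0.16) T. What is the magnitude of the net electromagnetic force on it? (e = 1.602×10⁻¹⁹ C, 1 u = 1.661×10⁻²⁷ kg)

|F| ≈ 2.31×10⁻¹⁴ N

v×B = (0, 7.20×10⁴, 0) N/C.
E + v×B = (99.0, 7.20×10⁴, 0) N/C.
F = q(E + v×B) = (3.204×10⁻¹⁹ C)·(99.0, 7.20×10⁴, 0) = (3.17×10⁻¹⁷, 2.31×10⁻¹⁴, 0) N.
|F| = 2.31×10⁻¹⁴ N.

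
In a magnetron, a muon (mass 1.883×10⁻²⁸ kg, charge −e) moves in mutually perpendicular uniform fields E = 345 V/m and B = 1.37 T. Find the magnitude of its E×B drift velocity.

v_d ≈ 252 m/s

The steady drift has the magnetic force balancing the electric force, so v_d = E/B.
v_d = 345/1.37 = 252 m/s.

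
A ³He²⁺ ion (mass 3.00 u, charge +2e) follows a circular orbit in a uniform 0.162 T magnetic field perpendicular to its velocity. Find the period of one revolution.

The cyclotron period depends only on m, q, B: T = 2πm/(|q|B).
T = 2π(4.983×10⁻²⁷)/((3.204×10⁻¹⁹)(0.162)) ≈ 6.03×10⁻⁷ s.

T ≈ 6.03×10⁻⁷ s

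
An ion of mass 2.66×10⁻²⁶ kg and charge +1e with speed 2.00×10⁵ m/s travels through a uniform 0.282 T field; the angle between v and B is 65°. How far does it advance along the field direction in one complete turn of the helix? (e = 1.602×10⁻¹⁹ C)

p ≈ 0.313 m

v∥ = v cosθ = 2.00×10⁵·cos65° ≈ 8.452×10⁴ m/s.
T = 2πm/(|q|B) = 2π(2.66×10⁻²⁶)/((1.602×10⁻¹⁹)(0.282)) ≈ 3.700×10⁻⁶ s.
pitch = v∥ T = (8.452×10⁴)(3.700×10⁻⁶) ≈ 0.313 m.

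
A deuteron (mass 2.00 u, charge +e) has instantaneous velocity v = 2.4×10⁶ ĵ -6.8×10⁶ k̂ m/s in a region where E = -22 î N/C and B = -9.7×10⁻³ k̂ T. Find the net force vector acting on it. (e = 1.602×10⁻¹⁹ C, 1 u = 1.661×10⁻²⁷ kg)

v×B = (-2.33×10⁴, 0, 0) N/C.
E + v×B = (-2.33×10⁴, 0, 0) N/C.
F = q(E + v×B) = (1.602×10⁻¹⁹ C)·(-2.33×10⁴, 0, 0) = (-3.73×10⁻¹⁵, 0, 0) N.

F ≈ (-3.73×10⁻¹⁵, 0, 0) N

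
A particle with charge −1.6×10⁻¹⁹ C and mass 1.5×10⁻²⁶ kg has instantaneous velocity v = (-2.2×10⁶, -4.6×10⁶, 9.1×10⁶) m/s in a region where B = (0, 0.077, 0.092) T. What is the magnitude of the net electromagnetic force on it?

v×B = (-1.12×10⁶, 2.02×10⁵, -1.69×10⁵) N/C.
F = q v×B = (−1.6×10⁻¹⁹ C)·(-1.12×10⁶, 2.02×10⁵, -1.69×10⁵) = (1.80×10⁻¹³, -3.24×10⁻¹⁴, 2.71×10⁻¹⁴) N.
|F| = 1.85×10⁻¹³ N.

|F| ≈ 1.85×10⁻¹³ N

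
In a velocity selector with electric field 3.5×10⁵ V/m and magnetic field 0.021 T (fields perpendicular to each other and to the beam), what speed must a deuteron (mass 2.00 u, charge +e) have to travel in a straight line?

Zero net Lorentz force requires |qE| = |q v×B|, i.e. E = vB.
v = E/B = 3.5×10⁵/0.021 = 1.7×10⁷ m/s.

v = 1.7×10⁷ m/s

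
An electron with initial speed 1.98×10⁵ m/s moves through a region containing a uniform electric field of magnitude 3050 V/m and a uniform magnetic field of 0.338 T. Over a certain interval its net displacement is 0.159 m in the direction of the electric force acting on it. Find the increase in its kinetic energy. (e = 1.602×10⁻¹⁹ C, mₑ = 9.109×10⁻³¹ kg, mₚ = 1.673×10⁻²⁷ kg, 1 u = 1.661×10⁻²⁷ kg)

ΔKE ≈ 7.77×10⁻¹⁷ J

The magnetic force is always ⟂ v and does no work; only the electric force changes KE.
ΔKE = F_E · d = |q|E d = (1.602×10⁻¹⁹)(3050)(0.159) ≈ 7.77×10⁻¹⁷ J.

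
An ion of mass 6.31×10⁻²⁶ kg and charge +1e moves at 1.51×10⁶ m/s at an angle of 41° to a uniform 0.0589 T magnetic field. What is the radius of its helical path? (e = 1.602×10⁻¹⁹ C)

v⊥ = v sinθ = 1.51×10⁶·sin41° ≈ 9.906×10⁵ m/s.
r = m v⊥/(|q|B) = (6.31×10⁻²⁶)(9.906×10⁵)/((1.602×10⁻¹⁹)(0.0589)) ≈ 6.62 m.

r ≈ 6.62 m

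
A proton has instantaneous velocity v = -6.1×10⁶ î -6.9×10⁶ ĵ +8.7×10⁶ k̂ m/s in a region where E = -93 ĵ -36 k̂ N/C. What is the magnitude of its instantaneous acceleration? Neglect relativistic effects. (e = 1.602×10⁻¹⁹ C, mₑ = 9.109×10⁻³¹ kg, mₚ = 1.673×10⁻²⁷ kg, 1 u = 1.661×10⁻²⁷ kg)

|a| ≈ 9.55×10⁹ m/s²

Only an electric field acts, so F = qE = (1.602×10⁻¹⁹ C)·(0, -93.0, -36.0) = (0, -1.49×10⁻¹⁷, -5.77×10⁻¹⁸) N.
|a| = |F|/m = 1.598×10⁻¹⁷/1.673×10⁻²⁷ ≈ 9.55×10⁹ m/s².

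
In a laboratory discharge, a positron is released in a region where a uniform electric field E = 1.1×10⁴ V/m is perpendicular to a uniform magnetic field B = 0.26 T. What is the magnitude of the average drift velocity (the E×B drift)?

The E×B drift speed is v_d = E/B.
v_d = 1.1×10⁴/0.26 = 4.2×10⁴ m/s.

v_d ≈ 4.2×10⁴ m/s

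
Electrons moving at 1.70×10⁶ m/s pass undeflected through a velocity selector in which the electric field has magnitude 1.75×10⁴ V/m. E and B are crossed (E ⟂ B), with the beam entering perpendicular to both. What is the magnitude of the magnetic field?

Balance of forces in the selector: qE = qvB ⇒ B = E/v.
B = 1.75×10⁴/1.70×10⁶ = 0.0103 T.

B = 0.0103 T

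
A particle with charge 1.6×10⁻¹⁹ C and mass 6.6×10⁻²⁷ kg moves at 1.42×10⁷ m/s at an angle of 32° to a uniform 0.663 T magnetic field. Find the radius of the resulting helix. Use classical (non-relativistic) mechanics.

v⊥ = v sinθ = 1.42×10⁷·sin32° ≈ 7.525×10⁶ m/s.
r = m v⊥/(|q|B) = (6.6×10⁻²⁷)(7.525×10⁶)/((1.6×10⁻¹⁹)(0.663)) ≈ 0.468 m.

r ≈ 0.468 m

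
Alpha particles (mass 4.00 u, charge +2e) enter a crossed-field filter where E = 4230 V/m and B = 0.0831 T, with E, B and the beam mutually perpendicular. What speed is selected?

v = 5.09×10⁴ m/s

Straight-line motion ⇒ electric and magnetic forces cancel, so E = vB.
v = E/B = 4230/0.0831 = 5.09×10⁴ m/s.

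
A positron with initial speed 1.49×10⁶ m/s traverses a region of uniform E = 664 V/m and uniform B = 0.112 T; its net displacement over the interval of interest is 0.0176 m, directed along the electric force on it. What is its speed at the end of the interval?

B does no work; ΔKE = |q|E d.
½mv_f² = ½mv₀² + |q|Ed = ½(9.109×10⁻³¹)(1.49×10⁶)² + (1.602×10⁻¹⁹)(664)(0.0176) ≈ 1.011×10⁻¹⁸ J + 1.872×10⁻¹⁸ J ≈ 2.883×10⁻¹⁸ J.
v_f = √(2·2.883×10⁻¹⁸/9.109×10⁻³¹) ≈ 2.52×10⁶ m/s.

v_f ≈ 2.52×10⁶ m/s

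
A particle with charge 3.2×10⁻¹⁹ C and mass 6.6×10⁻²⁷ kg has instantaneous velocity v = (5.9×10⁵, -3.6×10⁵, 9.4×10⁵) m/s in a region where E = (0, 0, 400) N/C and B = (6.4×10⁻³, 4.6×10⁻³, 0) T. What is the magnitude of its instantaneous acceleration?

v×B = (-4320, 6020, 5020) N/C.
E + v×B = (-4320, 6020, 5420) N/C.
F = q(E + v×B) = (3.2×10⁻¹⁹ C)·(-4320, 6020, 5420) = (-1.38×10⁻¹⁵, 1.93×10⁻¹⁵, 1.73×10⁻¹⁵) N.
|a| = |F|/m = 2.937×10⁻¹⁵/6.6×10⁻²⁷ ≈ 4.45×10¹¹ m/s².

|a| ≈ 4.45×10¹¹ m/s²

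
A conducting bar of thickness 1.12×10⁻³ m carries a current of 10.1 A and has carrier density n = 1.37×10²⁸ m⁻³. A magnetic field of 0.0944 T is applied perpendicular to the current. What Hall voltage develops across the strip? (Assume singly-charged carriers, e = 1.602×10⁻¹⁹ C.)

V_H ≈ 3.88×10⁻⁷ V

V_H = IB/(n e t).
V_H = (10.1)(0.0944)/((1.37×10²⁸)(1.602×10⁻¹⁹)(1.12×10⁻³)) ≈ 3.88×10⁻⁷ V.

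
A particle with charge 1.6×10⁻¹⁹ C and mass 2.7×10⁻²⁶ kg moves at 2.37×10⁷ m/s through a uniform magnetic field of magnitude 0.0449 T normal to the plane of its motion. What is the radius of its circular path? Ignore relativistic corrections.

The magnetic force provides the centripetal force: |q|vB = mv²/r.
r = mv/(|q|B) = (2.7×10⁻²⁶)(2.37×10⁷)/((1.6×10⁻¹⁹)(0.0449)) ≈ 89.1 m.

r ≈ 89.1 m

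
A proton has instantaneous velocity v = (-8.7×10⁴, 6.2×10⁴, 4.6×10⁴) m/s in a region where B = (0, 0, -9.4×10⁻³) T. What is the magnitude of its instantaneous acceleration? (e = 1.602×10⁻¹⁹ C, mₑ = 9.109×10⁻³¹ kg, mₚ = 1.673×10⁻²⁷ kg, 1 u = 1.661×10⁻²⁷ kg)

|a| ≈ 9.62×10¹⁰ m/s²

v×B = (-583, -818, 0) N/C.
F = q v×B = (1.602×10⁻¹⁹ C)·(-583, -818, 0) = (-9.34×10⁻¹⁷, -1.31×10⁻¹⁶, 0) N.
|a| = |F|/m = 1.609×10⁻¹⁶/1.673×10⁻²⁷ ≈ 9.62×10¹⁰ m/s².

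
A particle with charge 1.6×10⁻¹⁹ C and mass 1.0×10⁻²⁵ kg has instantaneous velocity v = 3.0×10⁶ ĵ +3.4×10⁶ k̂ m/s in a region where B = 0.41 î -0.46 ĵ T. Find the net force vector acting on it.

F ≈ (2.50×10⁻¹³, 2.23×10⁻¹³, -1.97×10⁻¹³) N

v×B = (1.56×10⁶, 1.39×10⁶, -1.23×10⁶) N/C.
F = q v×B = (1.6×10⁻¹⁹ C)·(1.56×10⁶, 1.39×10⁶, -1.23×10⁶) = (2.50×10⁻¹³, 2.23×10⁻¹³, -1.97×10⁻¹³) N.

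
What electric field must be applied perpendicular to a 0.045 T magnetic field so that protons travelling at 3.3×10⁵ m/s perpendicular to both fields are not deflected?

E = 1.5×10⁴ V/m

For straight-line motion qE = qvB, so E = vB.
E = 3.3×10⁵ × 0.045 = 1.5×10⁴ V/m.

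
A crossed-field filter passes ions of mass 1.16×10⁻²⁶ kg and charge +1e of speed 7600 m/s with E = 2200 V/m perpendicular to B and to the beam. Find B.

Balance of forces in the selector: qE = qvB ⇒ B = E/v.
B = 2200/7600 = 0.29 T.

B = 0.29 T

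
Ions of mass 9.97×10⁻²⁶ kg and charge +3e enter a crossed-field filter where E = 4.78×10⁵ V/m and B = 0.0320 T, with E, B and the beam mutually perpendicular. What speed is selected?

v = 1.49×10⁷ m/s

Straight-line motion ⇒ electric and magnetic forces cancel, so E = vB.
v = E/B = 4.78×10⁵/0.0320 = 1.49×10⁷ m/s.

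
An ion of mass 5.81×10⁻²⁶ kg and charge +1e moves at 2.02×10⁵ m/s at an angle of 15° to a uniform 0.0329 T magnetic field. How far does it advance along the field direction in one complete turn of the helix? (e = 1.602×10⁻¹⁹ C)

v∥ = v cosθ = 2.02×10⁵·cos15° ≈ 1.951×10⁵ m/s.
T = 2πm/(|q|B) = 2π(5.81×10⁻²⁶)/((1.602×10⁻¹⁹)(0.0329)) ≈ 6.926×10⁻⁵ s.
pitch = v∥ T = (1.951×10⁵)(6.926×10⁻⁵) ≈ 13.5 m.

p ≈ 13.5 m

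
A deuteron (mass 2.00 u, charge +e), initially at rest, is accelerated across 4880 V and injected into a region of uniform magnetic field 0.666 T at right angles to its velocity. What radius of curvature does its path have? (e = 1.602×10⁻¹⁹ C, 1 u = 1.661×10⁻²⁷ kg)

r ≈ 0.0214 m

Acceleration: |q|V = ½mv² ⇒ v = √(2|q|V/m) = √(2·1.602×10⁻¹⁹·4880/3.322×10⁻²⁷) ≈ 6.861×10⁵ m/s.
In the field: r = mv/(|q|B) = (3.322×10⁻²⁷)(6.861×10⁵)/((1.602×10⁻¹⁹)(0.666)) ≈ 0.0214 m.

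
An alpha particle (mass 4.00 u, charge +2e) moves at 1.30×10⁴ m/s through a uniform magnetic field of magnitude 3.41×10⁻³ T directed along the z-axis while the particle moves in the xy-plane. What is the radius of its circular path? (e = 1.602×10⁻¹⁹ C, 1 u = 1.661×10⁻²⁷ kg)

r ≈ 0.0791 m

The magnetic force provides the centripetal force: |q|vB = mv²/r.
r = mv/(|q|B) = (6.644×10⁻²⁷)(1.30×10⁴)/((3.204×10⁻¹⁹)(3.41×10⁻³)) ≈ 0.0791 m.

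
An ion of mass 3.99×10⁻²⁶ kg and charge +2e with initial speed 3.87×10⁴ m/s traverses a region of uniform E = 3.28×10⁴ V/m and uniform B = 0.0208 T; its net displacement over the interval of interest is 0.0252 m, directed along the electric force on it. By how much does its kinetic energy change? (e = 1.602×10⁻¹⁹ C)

The magnetic force is always ⟂ v and does no work; only the electric force changes KE.
ΔKE = F_E · d = |q|E d = (3.204×10⁻¹⁹)(3.28×10⁴)(0.0252) ≈ 2.65×10⁻¹⁶ J.

ΔKE ≈ 2.65×10⁻¹⁶ J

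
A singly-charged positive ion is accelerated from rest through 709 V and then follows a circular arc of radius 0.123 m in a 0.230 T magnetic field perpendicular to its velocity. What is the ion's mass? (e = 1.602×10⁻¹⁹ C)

Combine |q|V = ½mv² and r = mv/(|q|B): eliminate v to get m = qB²r²/(2V).
m = (1.602×10⁻¹⁹)(0.230)²(0.123)²/(2·709) ≈ 9.04×10⁻²⁶ kg.

m ≈ 9.04×10⁻²⁶ kg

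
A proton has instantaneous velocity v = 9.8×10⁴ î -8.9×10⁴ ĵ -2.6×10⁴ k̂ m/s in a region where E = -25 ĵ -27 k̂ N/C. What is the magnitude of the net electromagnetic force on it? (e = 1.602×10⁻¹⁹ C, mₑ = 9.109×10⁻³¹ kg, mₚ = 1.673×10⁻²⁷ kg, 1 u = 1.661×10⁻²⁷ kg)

|F| ≈ 5.89×10⁻¹⁸ N

Only an electric field acts, so F = qE = (1.602×10⁻¹⁹ C)·(0, -25.0, -27.0) = (0, -4.00×10⁻¹⁸, -4.33×10⁻¹⁸) N.
|F| = 5.89×10⁻¹⁸ N.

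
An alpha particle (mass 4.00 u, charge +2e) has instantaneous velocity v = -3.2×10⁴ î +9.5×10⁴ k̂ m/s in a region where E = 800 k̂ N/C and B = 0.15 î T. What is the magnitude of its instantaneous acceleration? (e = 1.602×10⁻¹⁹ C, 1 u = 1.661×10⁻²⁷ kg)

|a| ≈ 6.88×10¹¹ m/s²

v×B = (0, 1.42×10⁴, 0) N/C.
E + v×B = (0, 1.42×10⁴, 800) N/C.
F = q(E + v×B) = (3.204×10⁻¹⁹ C)·(0, 1.42×10⁴, 800) = (0, 4.57×10⁻¹⁵, 2.56×10⁻¹⁶) N.
|a| = |F|/m = 4.573×10⁻¹⁵/6.644×10⁻²⁷ ≈ 6.88×10¹¹ m/s².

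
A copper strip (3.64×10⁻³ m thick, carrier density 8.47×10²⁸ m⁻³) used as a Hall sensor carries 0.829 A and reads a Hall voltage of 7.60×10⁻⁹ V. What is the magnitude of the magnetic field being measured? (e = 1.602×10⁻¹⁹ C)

B ≈ 0.453 T

From V_H = IB/(n e t), B = V_H n e t / I.
B = (7.60×10⁻⁹)(8.47×10²⁸)(1.602×10⁻¹⁹)(3.64×10⁻³)/0.829 ≈ 0.453 T.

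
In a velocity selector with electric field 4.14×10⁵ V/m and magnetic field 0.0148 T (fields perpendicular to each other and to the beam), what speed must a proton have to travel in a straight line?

Zero net Lorentz force requires |qE| = |q v×B|, i.e. E = vB.
v = E/B = 4.14×10⁵/0.0148 = 2.80×10⁷ m/s.

v = 2.80×10⁷ m/s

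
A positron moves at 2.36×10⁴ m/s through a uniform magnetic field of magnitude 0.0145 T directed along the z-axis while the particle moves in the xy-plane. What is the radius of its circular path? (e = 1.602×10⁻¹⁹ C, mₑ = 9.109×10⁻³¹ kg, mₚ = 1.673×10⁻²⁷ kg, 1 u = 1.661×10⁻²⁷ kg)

The magnetic force provides the centripetal force: |q|vB = mv²/r.
r = mv/(|q|B) = (9.109×10⁻³¹)(2.36×10⁴)/((1.602×10⁻¹⁹)(0.0145)) ≈ 9.25×10⁻⁶ m.

r ≈ 9.25×10⁻⁶ m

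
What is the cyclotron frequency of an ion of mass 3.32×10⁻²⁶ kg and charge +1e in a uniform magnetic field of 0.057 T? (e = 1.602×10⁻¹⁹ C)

f = |q|B/(2πm).
f = (1.602×10⁻¹⁹)(0.057)/(2π·3.32×10⁻²⁶) ≈ 4.4×10⁴ Hz.

f ≈ 4.4×10⁴ Hz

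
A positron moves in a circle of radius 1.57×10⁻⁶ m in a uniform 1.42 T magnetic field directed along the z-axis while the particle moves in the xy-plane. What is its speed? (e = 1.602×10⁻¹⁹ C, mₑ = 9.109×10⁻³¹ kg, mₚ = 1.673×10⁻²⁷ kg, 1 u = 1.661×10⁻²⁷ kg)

v ≈ 3.92×10⁵ m/s

From |q|vB = mv²/r, v = |q|Br/m.
v = (1.602×10⁻¹⁹)(1.42)(1.57×10⁻⁶)/9.109×10⁻³¹ ≈ 3.92×10⁵ m/s.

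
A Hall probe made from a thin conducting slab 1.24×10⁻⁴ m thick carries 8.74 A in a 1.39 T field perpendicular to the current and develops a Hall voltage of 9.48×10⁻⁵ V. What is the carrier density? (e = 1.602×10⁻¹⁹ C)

n ≈ 6.45×10²⁷ m⁻³

From V_H = IB/(n e t), n = IB/(V_H e t).
n = (8.74)(1.39)/((9.48×10⁻⁵)(1.602×10⁻¹⁹)(1.24×10⁻⁴)) ≈ 6.45×10²⁷ m⁻³.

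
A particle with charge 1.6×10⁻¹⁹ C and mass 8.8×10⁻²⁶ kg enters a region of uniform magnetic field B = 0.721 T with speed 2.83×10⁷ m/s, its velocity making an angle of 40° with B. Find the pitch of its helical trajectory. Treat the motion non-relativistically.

p ≈ 104 m

v∥ = v cosθ = 2.83×10⁷·cos40° ≈ 2.168×10⁷ m/s.
T = 2πm/(|q|B) = 2π(8.8×10⁻²⁶)/((1.6×10⁻¹⁹)(0.721)) ≈ 4.793×10⁻⁶ s.
pitch = v∥ T = (2.168×10⁷)(4.793×10⁻⁶) ≈ 104 m.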